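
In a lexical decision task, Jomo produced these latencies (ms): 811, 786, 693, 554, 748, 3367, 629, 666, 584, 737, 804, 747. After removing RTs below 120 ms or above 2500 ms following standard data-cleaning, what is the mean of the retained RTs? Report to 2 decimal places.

Excluded: 3367
Retained (n=11): Σ = 7759
Mean = 7759/11 = 705.3636

705.36 ms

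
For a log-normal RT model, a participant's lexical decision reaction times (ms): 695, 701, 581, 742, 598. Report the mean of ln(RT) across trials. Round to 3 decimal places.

ln(RT): 6.5439, 6.5525, 6.3648, 6.6093, 6.3936
Σ ln(RT) = 32.4641
Mean = 32.4641/5 = 6.49282

6.493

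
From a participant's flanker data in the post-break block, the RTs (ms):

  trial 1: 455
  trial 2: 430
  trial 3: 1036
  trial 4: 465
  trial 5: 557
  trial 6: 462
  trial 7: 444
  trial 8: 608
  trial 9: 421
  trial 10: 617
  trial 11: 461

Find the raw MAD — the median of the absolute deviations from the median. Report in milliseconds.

Sorted: 421, 430, 444, 455, 461, 462, 465, 557, 608, 617, 1036 → median = 462
|x − 462|: 7, 32, 574, 3, 95, 0, 18, 146, 41, 155, 1
Sorted deviations: 0, 1, 3, 7, 18, 32, 41, 95, 146, 155, 574 → MAD = 32

32 ms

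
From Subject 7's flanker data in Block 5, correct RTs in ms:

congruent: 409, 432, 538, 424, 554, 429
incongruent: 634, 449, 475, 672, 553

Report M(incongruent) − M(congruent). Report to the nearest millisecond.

M(congruent) = 2786/6 = 464.333
M(incongruent) = 2783/5 = 556.600
Difference = 556.600 − 464.333 = 92.267 ms

92 ms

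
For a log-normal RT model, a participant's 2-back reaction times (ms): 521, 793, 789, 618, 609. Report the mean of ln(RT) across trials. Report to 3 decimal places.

6.488

ln(RT): 6.2558, 6.6758, 6.6708, 6.4265, 6.4118
Σ ln(RT) = 32.4406
Mean = 32.4406/5 = 6.48813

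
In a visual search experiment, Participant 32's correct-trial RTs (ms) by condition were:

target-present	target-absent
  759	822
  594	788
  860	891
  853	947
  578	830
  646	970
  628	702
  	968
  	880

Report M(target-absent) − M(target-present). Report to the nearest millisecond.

164 ms

M(target-present) = 4918/7 = 702.571
M(target-absent) = 7798/9 = 866.444
Difference = 866.444 − 702.571 = 163.873 ms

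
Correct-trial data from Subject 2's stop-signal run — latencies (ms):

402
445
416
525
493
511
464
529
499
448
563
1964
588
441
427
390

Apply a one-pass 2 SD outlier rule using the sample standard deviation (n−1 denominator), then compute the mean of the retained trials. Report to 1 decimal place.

476.1 ms

n = 16, ΣRT = 9105, M = 569.062
Σ(x−M)² = 2124926.94; s = √(2124926.94/15) = 376.380
Cutoffs: 569.062 ± 2·376.380 → [-183.7, 1321.8]
Outside: 1964 → excluded.
Retained (n=15): Σ = 7141, mean = 7141/15 = 476.067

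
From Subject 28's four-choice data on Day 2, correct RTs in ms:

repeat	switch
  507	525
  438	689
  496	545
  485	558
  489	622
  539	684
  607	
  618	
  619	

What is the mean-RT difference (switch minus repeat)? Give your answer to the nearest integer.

M(repeat) = 4798/9 = 533.111
M(switch) = 3623/6 = 603.833
Difference = 603.833 − 533.111 = 70.722 ms

71 ms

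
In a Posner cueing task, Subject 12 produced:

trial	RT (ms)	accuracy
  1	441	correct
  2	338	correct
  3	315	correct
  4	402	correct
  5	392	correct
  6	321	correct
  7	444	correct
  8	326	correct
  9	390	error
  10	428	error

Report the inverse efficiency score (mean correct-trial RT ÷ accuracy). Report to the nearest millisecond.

465 ms

Correct trials (n=8): 441, 338, 315, 402, 392, 321, 444, 326
Mean correct RT = 2979/8 = 372.3750 ms
Proportion correct = 8/10
IES = 372.3750 / (8/10) = 465.469 ms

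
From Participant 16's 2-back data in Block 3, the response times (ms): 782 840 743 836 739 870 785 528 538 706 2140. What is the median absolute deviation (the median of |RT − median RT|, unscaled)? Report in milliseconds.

58 ms

Sorted: 528, 538, 706, 739, 743, 782, 785, 836, 840, 870, 2140 → median = 782
|x − 782|: 0, 58, 39, 54, 43, 88, 3, 254, 244, 76, 1358
Sorted deviations: 0, 3, 39, 43, 54, 58, 76, 88, 244, 254, 1358 → MAD = 58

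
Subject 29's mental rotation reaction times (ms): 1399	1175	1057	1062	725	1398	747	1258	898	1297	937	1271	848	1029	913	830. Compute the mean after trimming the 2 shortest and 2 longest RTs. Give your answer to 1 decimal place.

Sorted: 725, 747, 830, 848, 898, 913, 937, 1029, 1057, 1062, 1175, 1258, 1271, 1297, 1398, 1399
Drop lowest 2 (725, 747) and highest 2 (1398, 1399)
Remaining (n=12): Σ = 12575, mean = 12575/12 = 1047.917

1047.9 ms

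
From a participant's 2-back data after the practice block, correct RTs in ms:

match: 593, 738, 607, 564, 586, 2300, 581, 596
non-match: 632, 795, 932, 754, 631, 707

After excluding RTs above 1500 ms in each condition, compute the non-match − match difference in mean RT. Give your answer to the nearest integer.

133 ms

match: exclude 2300
M(match) = 4265/7 = 609.286
M(non-match) = 4451/6 = 741.833
Difference = 741.833 − 609.286 = 132.548 ms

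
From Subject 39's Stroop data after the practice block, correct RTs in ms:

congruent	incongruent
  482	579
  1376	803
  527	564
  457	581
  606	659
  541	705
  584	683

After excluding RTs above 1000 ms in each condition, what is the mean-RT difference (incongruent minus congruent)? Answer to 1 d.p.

120.6 ms

congruent: exclude 1376
M(congruent) = 3197/6 = 532.833
M(incongruent) = 4574/7 = 653.429
Difference = 653.429 − 532.833 = 120.595 ms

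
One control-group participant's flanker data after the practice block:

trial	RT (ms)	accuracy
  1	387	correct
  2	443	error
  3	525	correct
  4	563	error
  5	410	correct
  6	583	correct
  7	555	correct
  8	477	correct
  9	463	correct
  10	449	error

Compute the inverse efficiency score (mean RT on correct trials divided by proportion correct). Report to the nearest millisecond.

Correct trials (n=7): 387, 525, 410, 583, 555, 477, 463
Mean correct RT = 3400/7 = 485.7143 ms
Proportion correct = 7/10
IES = 485.7143 / (7/10) = 693.878 ms

694 ms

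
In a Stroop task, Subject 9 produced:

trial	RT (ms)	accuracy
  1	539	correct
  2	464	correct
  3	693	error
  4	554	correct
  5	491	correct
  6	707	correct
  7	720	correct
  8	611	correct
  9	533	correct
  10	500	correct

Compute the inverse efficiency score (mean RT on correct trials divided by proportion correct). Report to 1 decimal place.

632.0 ms

Correct trials (n=9): 539, 464, 554, 491, 707, 720, 611, 533, 500
Mean correct RT = 5119/9 = 568.7778 ms
Proportion correct = 9/10
IES = 568.7778 / (9/10) = 631.975 ms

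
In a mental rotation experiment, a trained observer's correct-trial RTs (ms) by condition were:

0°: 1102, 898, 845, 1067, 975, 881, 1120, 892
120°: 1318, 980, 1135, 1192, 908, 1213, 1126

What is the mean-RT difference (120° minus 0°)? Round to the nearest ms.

152 ms

M(0°) = 7780/8 = 972.500
M(120°) = 7872/7 = 1124.571
Difference = 1124.571 − 972.500 = 152.071 ms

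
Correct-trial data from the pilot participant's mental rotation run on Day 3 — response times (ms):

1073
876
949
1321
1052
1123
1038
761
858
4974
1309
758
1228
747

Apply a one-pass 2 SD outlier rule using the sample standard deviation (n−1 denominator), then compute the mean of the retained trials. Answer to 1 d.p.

1007.2 ms

n = 14, ΣRT = 18067, M = 1290.500
Σ(x−M)² = 15104159.50; s = √(15104159.50/13) = 1077.895
Cutoffs: 1290.500 ± 2·1077.895 → [-865.3, 3446.3]
Outside: 4974 → excluded.
Retained (n=13): Σ = 13093, mean = 13093/13 = 1007.154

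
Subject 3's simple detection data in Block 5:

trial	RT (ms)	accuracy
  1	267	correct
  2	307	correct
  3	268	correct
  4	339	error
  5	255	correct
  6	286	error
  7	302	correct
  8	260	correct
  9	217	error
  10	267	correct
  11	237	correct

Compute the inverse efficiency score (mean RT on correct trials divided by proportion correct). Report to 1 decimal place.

Correct trials (n=8): 267, 307, 268, 255, 302, 260, 267, 237
Mean correct RT = 2163/8 = 270.3750 ms
Proportion correct = 8/11
IES = 270.3750 / (8/11) = 371.766 ms

371.8 ms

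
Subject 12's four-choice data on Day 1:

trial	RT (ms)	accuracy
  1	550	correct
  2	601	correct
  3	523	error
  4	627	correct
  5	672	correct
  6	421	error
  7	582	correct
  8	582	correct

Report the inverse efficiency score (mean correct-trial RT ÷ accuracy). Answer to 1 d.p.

Correct trials (n=6): 550, 601, 627, 672, 582, 582
Mean correct RT = 3614/6 = 602.3333 ms
Proportion correct = 6/8
IES = 602.3333 / (6/8) = 803.111 ms

803.1 ms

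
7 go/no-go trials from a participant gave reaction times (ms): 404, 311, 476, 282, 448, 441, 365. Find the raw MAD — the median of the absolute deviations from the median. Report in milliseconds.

44 ms

Sorted: 282, 311, 365, 404, 441, 448, 476 → median = 404
|x − 404|: 0, 93, 72, 122, 44, 37, 39
Sorted deviations: 0, 37, 39, 44, 72, 93, 122 → MAD = 44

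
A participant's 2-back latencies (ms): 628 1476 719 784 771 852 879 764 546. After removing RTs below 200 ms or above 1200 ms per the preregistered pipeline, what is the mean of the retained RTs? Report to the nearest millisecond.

Excluded: 1476
Retained (n=8): Σ = 5943
Mean = 5943/8 = 742.8750

743 ms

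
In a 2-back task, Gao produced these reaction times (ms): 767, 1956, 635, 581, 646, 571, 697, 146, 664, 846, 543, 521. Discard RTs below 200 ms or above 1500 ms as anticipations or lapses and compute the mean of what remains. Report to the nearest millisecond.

647 ms

Excluded: 146, 1956
Retained (n=10): Σ = 6471
Mean = 6471/10 = 647.1000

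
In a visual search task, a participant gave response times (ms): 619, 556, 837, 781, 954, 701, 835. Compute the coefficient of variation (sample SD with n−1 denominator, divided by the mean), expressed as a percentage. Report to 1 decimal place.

n = 7, Σ = 5283, M = 754.7143
Σ(x−M)² = 114413.429; s = √(114413.429/6) = 138.0902
CV = 138.0902 / 754.7143 = 0.18297 = 18.297%

18.3%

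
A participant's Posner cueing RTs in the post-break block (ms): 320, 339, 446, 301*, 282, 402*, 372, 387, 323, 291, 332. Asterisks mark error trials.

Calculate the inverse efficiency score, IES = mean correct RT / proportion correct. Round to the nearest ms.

Correct trials (n=9): 320, 339, 446, 282, 372, 387, 323, 291, 332
Mean correct RT = 3092/9 = 343.5556 ms
Proportion correct = 9/11
IES = 343.5556 / (9/11) = 419.901 ms

420 ms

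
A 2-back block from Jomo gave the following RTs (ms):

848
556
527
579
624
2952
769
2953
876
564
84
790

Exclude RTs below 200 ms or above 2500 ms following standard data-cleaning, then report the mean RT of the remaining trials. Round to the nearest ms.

681 ms

Excluded: 84, 2952, 2953
Retained (n=9): Σ = 6133
Mean = 6133/9 = 681.4444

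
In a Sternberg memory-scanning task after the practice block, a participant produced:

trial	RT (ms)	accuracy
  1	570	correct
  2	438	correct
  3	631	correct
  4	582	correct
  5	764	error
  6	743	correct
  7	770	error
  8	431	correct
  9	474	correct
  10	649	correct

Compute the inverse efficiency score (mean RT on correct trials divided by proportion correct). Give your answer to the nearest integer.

706 ms

Correct trials (n=8): 570, 438, 631, 582, 743, 431, 474, 649
Mean correct RT = 4518/8 = 564.7500 ms
Proportion correct = 8/10
IES = 564.7500 / (8/10) = 705.938 ms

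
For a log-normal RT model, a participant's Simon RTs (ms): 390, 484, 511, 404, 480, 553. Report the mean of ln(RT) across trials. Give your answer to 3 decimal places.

6.146

ln(RT): 5.9661, 6.1821, 6.2364, 6.0014, 6.1738, 6.3154
Σ ln(RT) = 36.8752
Mean = 36.8752/6 = 6.14586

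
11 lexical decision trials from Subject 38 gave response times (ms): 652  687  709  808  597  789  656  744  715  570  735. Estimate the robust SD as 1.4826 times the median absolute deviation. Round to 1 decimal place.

Sorted: 570, 597, 652, 656, 687, 709, 715, 735, 744, 789, 808 → median = 709
|x − 709| sorted: 0, 6, 22, 26, 35, 53, 57, 80, 99, 112, 139 → MAD = 53
Robust SD ≈ 1.4826 × 53 = 78.578

78.6 ms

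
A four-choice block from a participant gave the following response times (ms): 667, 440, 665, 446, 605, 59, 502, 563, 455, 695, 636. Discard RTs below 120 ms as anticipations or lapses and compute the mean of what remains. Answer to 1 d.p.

Excluded: 59
Retained (n=10): Σ = 5674
Mean = 5674/10 = 567.4000

567.4 ms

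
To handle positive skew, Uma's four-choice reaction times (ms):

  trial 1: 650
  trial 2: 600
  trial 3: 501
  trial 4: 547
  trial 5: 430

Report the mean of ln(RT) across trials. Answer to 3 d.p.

6.292

ln(RT): 6.4770, 6.3969, 6.2166, 6.3044, 6.0638
Σ ln(RT) = 31.4587
Mean = 31.4587/5 = 6.29175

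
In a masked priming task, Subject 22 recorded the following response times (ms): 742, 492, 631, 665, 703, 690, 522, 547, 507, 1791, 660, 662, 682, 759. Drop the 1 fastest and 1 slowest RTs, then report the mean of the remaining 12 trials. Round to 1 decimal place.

647.5 ms

Sorted: 492, 507, 522, 547, 631, 660, 662, 665, 682, 690, 703, 742, 759, 1791
Drop lowest 1 (492) and highest 1 (1791)
Remaining (n=12): Σ = 7770, mean = 7770/12 = 647.500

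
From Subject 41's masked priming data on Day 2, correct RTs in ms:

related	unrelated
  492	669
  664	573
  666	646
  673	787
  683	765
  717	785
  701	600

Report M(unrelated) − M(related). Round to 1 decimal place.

M(related) = 4596/7 = 656.571
M(unrelated) = 4825/7 = 689.286
Difference = 689.286 − 656.571 = 32.714 ms

32.7 ms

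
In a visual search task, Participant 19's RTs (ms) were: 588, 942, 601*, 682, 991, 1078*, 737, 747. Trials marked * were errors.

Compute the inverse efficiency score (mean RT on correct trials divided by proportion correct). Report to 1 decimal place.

Correct trials (n=6): 588, 942, 682, 991, 737, 747
Mean correct RT = 4687/6 = 781.1667 ms
Proportion correct = 6/8
IES = 781.1667 / (6/8) = 1041.556 ms

1041.6 ms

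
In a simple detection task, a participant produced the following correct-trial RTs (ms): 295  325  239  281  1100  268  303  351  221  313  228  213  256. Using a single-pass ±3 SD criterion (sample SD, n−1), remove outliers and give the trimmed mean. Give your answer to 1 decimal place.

n = 13, ΣRT = 4393, M = 337.923
Σ(x−M)² = 650768.92; s = √(650768.92/12) = 232.875
Cutoffs: 337.923 ± 3·232.875 → [-360.7, 1036.5]
Outside: 1100 → excluded.
Retained (n=12): Σ = 3293, mean = 3293/12 = 274.417

274.4 ms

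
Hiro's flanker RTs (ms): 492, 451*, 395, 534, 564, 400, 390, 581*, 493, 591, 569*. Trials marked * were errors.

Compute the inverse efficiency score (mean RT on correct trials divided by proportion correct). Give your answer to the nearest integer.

663 ms

Correct trials (n=8): 492, 395, 534, 564, 400, 390, 493, 591
Mean correct RT = 3859/8 = 482.3750 ms
Proportion correct = 8/11
IES = 482.3750 / (8/11) = 663.266 ms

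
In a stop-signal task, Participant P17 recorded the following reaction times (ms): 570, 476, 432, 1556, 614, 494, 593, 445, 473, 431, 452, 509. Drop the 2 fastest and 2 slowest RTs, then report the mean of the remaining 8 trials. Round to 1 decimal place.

Sorted: 431, 432, 445, 452, 473, 476, 494, 509, 570, 593, 614, 1556
Drop lowest 2 (431, 432) and highest 2 (614, 1556)
Remaining (n=8): Σ = 4012, mean = 4012/8 = 501.500

501.5 ms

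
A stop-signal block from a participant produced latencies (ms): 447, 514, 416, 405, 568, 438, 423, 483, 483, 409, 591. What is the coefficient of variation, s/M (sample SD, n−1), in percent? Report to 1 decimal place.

13.6%

n = 11, Σ = 5177, M = 470.6364
Σ(x−M)² = 41138.545; s = √(41138.545/10) = 64.1393
CV = 64.1393 / 470.6364 = 0.13628 = 13.628%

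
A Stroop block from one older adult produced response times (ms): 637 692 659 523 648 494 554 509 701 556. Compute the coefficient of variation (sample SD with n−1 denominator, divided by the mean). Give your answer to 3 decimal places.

0.131

n = 10, Σ = 5973, M = 597.3000
Σ(x−M)² = 55244.100; s = √(55244.100/9) = 78.3469
CV = 78.3469 / 597.3000 = 0.13117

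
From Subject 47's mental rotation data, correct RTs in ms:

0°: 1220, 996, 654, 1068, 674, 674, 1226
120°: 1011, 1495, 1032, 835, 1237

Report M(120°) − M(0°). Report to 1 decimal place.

M(0°) = 6512/7 = 930.286
M(120°) = 5610/5 = 1122.000
Difference = 1122.000 − 930.286 = 191.714 ms

191.7 ms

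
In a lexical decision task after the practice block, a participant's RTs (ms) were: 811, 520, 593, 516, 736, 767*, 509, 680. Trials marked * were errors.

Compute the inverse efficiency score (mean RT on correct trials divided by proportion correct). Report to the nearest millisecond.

Correct trials (n=7): 811, 520, 593, 516, 736, 509, 680
Mean correct RT = 4365/7 = 623.5714 ms
Proportion correct = 7/8
IES = 623.5714 / (7/8) = 712.653 ms

713 ms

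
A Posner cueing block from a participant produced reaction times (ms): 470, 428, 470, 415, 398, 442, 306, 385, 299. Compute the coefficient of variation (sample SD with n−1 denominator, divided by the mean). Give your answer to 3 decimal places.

n = 9, Σ = 3613, M = 401.4444
Σ(x−M)² = 31820.222; s = √(31820.222/8) = 63.0676
CV = 63.0676 / 401.4444 = 0.15710

0.157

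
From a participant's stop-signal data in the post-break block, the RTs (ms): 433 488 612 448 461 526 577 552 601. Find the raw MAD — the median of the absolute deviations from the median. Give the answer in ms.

Sorted: 433, 448, 461, 488, 526, 552, 577, 601, 612 → median = 526
|x − 526|: 93, 38, 86, 78, 65, 0, 51, 26, 75
Sorted deviations: 0, 26, 38, 51, 65, 75, 78, 86, 93 → MAD = 65

65 ms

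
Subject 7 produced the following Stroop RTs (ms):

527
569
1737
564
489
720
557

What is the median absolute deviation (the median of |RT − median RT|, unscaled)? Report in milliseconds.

Sorted: 489, 527, 557, 564, 569, 720, 1737 → median = 564
|x − 564|: 37, 5, 1173, 0, 75, 156, 7
Sorted deviations: 0, 5, 7, 37, 75, 156, 1173 → MAD = 37

37 ms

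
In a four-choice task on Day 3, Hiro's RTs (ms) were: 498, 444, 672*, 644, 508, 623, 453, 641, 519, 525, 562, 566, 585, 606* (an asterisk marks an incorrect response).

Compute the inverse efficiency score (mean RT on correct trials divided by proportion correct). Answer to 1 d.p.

Correct trials (n=12): 498, 444, 644, 508, 623, 453, 641, 519, 525, 562, 566, 585
Mean correct RT = 6568/12 = 547.3333 ms
Proportion correct = 12/14
IES = 547.3333 / (12/14) = 638.556 ms

638.6 ms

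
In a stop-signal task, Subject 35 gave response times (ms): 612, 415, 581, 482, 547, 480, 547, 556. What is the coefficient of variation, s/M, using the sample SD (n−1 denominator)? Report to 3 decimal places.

0.121

n = 8, Σ = 4220, M = 527.5000
Σ(x−M)² = 28558.000; s = √(28558.000/7) = 63.8726
CV = 63.8726 / 527.5000 = 0.12109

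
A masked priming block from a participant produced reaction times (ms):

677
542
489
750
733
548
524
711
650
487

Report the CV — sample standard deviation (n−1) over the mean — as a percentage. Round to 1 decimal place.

n = 10, Σ = 6111, M = 611.1000
Σ(x−M)² = 96640.900; s = √(96640.900/9) = 103.6237
CV = 103.6237 / 611.1000 = 0.16957 = 16.957%

17.0%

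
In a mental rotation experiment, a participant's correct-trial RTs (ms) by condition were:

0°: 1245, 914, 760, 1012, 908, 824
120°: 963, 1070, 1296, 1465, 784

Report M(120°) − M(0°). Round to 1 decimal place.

171.8 ms

M(0°) = 5663/6 = 943.833
M(120°) = 5578/5 = 1115.600
Difference = 1115.600 − 943.833 = 171.767 ms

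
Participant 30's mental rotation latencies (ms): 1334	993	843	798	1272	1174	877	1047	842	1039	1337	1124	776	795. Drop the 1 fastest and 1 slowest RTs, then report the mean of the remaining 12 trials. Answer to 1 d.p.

1011.5 ms

Sorted: 776, 795, 798, 842, 843, 877, 993, 1039, 1047, 1124, 1174, 1272, 1334, 1337
Drop lowest 1 (776) and highest 1 (1337)
Remaining (n=12): Σ = 12138, mean = 12138/12 = 1011.500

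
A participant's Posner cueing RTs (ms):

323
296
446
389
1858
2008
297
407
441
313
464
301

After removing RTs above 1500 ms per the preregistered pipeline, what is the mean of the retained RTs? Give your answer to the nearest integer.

368 ms

Excluded: 1858, 2008
Retained (n=10): Σ = 3677
Mean = 3677/10 = 367.7000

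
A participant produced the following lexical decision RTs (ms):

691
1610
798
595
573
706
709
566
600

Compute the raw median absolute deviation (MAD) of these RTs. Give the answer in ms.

Sorted: 566, 573, 595, 600, 691, 706, 709, 798, 1610 → median = 691
|x − 691|: 0, 919, 107, 96, 118, 15, 18, 125, 91
Sorted deviations: 0, 15, 18, 91, 96, 107, 118, 125, 919 → MAD = 96

96 ms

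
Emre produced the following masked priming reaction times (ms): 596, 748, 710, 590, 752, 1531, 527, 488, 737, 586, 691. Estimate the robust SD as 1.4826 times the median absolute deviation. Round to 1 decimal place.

Sorted: 488, 527, 586, 590, 596, 691, 710, 737, 748, 752, 1531 → median = 691
|x − 691| sorted: 0, 19, 46, 57, 61, 95, 101, 105, 164, 203, 840 → MAD = 95
Robust SD ≈ 1.4826 × 95 = 140.847

140.8 ms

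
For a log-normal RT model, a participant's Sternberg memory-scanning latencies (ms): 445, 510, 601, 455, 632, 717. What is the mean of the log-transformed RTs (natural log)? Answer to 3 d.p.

ln(RT): 6.0981, 6.2344, 6.3986, 6.1203, 6.4489, 6.5751
Σ ln(RT) = 37.8753
Mean = 37.8753/6 = 6.31256

6.313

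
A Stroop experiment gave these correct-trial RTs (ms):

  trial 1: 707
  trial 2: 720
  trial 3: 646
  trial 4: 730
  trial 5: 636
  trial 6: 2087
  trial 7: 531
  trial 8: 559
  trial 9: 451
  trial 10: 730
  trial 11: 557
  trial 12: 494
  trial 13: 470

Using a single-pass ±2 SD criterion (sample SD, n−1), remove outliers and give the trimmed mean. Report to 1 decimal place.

602.6 ms

n = 13, ΣRT = 9318, M = 716.769
Σ(x−M)² = 2155602.31; s = √(2155602.31/12) = 423.832
Cutoffs: 716.769 ± 2·423.832 → [-130.9, 1564.4]
Outside: 2087 → excluded.
Retained (n=12): Σ = 7231, mean = 7231/12 = 602.583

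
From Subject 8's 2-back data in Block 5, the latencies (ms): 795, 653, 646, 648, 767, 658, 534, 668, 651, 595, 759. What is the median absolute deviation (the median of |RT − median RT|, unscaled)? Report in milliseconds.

Sorted: 534, 595, 646, 648, 651, 653, 658, 668, 759, 767, 795 → median = 653
|x − 653|: 142, 0, 7, 5, 114, 5, 119, 15, 2, 58, 106
Sorted deviations: 0, 2, 5, 5, 7, 15, 58, 106, 114, 119, 142 → MAD = 15

15 ms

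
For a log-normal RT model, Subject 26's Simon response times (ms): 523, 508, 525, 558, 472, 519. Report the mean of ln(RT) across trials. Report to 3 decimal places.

ln(RT): 6.2596, 6.2305, 6.2634, 6.3244, 6.1570, 6.2519
Σ ln(RT) = 37.4867
Mean = 37.4867/6 = 6.24778

6.248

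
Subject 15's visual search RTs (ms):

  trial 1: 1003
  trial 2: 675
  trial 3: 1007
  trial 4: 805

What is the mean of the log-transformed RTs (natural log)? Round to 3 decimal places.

6.758

ln(RT): 6.9108, 6.5147, 6.9147, 6.6908
Σ ln(RT) = 27.0310
Mean = 27.0310/4 = 6.75776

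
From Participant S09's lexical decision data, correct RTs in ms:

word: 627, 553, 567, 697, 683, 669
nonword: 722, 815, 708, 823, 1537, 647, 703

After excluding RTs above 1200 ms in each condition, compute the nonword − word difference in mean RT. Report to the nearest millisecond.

nonword: exclude 1537
M(word) = 3796/6 = 632.667
M(nonword) = 4418/6 = 736.333
Difference = 736.333 − 632.667 = 103.667 ms

104 ms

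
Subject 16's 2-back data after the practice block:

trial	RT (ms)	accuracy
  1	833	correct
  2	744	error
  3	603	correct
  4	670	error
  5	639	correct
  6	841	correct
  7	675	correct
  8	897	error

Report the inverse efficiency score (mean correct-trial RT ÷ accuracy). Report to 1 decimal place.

Correct trials (n=5): 833, 603, 639, 841, 675
Mean correct RT = 3591/5 = 718.2000 ms
Proportion correct = 5/8
IES = 718.2000 / (5/8) = 1149.120 ms

1149.1 ms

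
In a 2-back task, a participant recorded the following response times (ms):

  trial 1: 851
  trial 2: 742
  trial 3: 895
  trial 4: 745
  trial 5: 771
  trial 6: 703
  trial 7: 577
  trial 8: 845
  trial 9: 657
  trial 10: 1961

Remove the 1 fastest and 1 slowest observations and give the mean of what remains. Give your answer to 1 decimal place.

776.1 ms

Sorted: 577, 657, 703, 742, 745, 771, 845, 851, 895, 1961
Drop lowest 1 (577) and highest 1 (1961)
Remaining (n=8): Σ = 6209, mean = 6209/8 = 776.125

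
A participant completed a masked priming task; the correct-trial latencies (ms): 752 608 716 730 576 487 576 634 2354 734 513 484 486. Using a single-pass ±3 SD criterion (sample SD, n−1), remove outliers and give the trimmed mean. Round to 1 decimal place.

608.0 ms

n = 13, ΣRT = 9650, M = 742.308
Σ(x−M)² = 2933824.77; s = √(2933824.77/12) = 494.455
Cutoffs: 742.308 ± 3·494.455 → [-741.1, 2225.7]
Outside: 2354 → excluded.
Retained (n=12): Σ = 7296, mean = 7296/12 = 608.000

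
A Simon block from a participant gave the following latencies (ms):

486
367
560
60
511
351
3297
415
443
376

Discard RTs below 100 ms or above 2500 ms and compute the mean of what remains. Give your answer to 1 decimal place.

Excluded: 60, 3297
Retained (n=8): Σ = 3509
Mean = 3509/8 = 438.6250

438.6 ms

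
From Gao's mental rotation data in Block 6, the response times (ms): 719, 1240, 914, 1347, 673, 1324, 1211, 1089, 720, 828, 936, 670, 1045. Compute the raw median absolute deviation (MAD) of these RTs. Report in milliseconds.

Sorted: 670, 673, 719, 720, 828, 914, 936, 1045, 1089, 1211, 1240, 1324, 1347 → median = 936
|x − 936|: 217, 304, 22, 411, 263, 388, 275, 153, 216, 108, 0, 266, 109
Sorted deviations: 0, 22, 108, 109, 153, 216, 217, 263, 266, 275, 304, 388, 411 → MAD = 217

217 ms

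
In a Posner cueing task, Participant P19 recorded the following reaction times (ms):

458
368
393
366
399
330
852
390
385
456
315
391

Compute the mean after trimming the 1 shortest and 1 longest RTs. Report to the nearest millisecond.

Sorted: 315, 330, 366, 368, 385, 390, 391, 393, 399, 456, 458, 852
Drop lowest 1 (315) and highest 1 (852)
Remaining (n=10): Σ = 3936, mean = 3936/10 = 393.600

394 ms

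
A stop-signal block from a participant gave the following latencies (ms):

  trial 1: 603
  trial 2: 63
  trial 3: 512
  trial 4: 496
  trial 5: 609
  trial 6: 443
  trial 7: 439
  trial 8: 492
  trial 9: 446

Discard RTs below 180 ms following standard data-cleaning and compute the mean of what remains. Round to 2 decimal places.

Excluded: 63
Retained (n=8): Σ = 4040
Mean = 4040/8 = 505.0000

505.00 ms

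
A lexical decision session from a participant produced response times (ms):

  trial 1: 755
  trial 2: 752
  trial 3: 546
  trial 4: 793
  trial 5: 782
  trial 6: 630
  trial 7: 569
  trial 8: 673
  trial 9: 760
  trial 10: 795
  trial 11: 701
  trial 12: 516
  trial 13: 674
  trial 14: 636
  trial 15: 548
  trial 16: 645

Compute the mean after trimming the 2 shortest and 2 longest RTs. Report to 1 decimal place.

Sorted: 516, 546, 548, 569, 630, 636, 645, 673, 674, 701, 752, 755, 760, 782, 793, 795
Drop lowest 2 (516, 546) and highest 2 (793, 795)
Remaining (n=12): Σ = 8125, mean = 8125/12 = 677.083

677.1 ms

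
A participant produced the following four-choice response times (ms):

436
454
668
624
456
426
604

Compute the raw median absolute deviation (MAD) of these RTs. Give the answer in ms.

30 ms

Sorted: 426, 436, 454, 456, 604, 624, 668 → median = 456
|x − 456|: 20, 2, 212, 168, 0, 30, 148
Sorted deviations: 0, 2, 20, 30, 148, 168, 212 → MAD = 30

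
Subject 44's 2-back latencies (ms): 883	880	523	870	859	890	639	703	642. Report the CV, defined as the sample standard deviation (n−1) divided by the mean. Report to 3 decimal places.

0.182

n = 9, Σ = 6889, M = 765.4444
Σ(x−M)² = 156046.222; s = √(156046.222/8) = 139.6631
CV = 139.6631 / 765.4444 = 0.18246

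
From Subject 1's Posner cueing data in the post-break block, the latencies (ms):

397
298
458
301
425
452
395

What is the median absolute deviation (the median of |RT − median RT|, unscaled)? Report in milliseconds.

Sorted: 298, 301, 395, 397, 425, 452, 458 → median = 397
|x − 397|: 0, 99, 61, 96, 28, 55, 2
Sorted deviations: 0, 2, 28, 55, 61, 96, 99 → MAD = 55

55 ms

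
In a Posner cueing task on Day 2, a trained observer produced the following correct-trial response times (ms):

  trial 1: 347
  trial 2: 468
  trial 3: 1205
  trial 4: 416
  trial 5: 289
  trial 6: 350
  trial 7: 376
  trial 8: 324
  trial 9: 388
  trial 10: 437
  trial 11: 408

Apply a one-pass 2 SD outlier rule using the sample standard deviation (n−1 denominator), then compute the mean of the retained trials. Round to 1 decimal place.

n = 11, ΣRT = 5008, M = 455.273
Σ(x−M)² = 644858.18; s = √(644858.18/10) = 253.941
Cutoffs: 455.273 ± 2·253.941 → [-52.6, 963.2]
Outside: 1205 → excluded.
Retained (n=10): Σ = 3803, mean = 3803/10 = 380.300

380.3 ms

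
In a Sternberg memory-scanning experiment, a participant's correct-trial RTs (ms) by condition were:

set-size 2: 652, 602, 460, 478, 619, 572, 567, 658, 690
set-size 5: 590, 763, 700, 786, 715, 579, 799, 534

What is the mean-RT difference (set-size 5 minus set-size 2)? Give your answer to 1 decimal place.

94.6 ms

M(set-size 2) = 5298/9 = 588.667
M(set-size 5) = 5466/8 = 683.250
Difference = 683.250 − 588.667 = 94.583 ms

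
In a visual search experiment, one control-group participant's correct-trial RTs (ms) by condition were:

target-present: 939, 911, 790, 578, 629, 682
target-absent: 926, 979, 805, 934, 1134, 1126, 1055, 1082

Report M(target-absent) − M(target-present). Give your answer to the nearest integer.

250 ms

M(target-present) = 4529/6 = 754.833
M(target-absent) = 8041/8 = 1005.125
Difference = 1005.125 − 754.833 = 250.292 ms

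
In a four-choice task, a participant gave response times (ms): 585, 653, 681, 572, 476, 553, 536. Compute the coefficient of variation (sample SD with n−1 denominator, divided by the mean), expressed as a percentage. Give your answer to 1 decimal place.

n = 7, Σ = 4056, M = 579.4286
Σ(x−M)² = 29097.714; s = √(29097.714/6) = 69.6392
CV = 69.6392 / 579.4286 = 0.12019 = 12.019%

12.0%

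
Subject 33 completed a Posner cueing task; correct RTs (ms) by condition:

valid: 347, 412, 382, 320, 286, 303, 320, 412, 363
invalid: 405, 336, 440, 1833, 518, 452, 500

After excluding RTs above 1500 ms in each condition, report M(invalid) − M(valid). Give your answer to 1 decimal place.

92.4 ms

invalid: exclude 1833
M(valid) = 3145/9 = 349.444
M(invalid) = 2651/6 = 441.833
Difference = 441.833 − 349.444 = 92.389 ms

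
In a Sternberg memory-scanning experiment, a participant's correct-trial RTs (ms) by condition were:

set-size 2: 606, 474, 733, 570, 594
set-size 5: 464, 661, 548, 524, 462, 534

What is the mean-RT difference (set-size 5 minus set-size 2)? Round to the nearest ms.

-63 ms

M(set-size 2) = 2977/5 = 595.400
M(set-size 5) = 3193/6 = 532.167
Difference = 532.167 − 595.400 = -63.233 ms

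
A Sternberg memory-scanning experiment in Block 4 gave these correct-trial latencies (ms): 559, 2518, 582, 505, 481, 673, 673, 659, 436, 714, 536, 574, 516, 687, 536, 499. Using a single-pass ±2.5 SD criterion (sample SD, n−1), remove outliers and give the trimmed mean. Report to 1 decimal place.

575.3 ms

n = 16, ΣRT = 11148, M = 696.750
Σ(x−M)² = 3641871.00; s = √(3641871.00/15) = 492.739
Cutoffs: 696.750 ± 2.5·492.739 → [-535.1, 1928.6]
Outside: 2518 → excluded.
Retained (n=15): Σ = 8630, mean = 8630/15 = 575.333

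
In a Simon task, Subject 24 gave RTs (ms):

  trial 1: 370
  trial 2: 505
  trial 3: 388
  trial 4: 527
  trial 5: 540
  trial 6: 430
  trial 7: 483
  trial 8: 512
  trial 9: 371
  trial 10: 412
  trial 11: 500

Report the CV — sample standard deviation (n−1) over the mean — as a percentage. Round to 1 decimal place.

n = 11, Σ = 5038, M = 458.0000
Σ(x−M)² = 42112.000; s = √(42112.000/10) = 64.8938
CV = 64.8938 / 458.0000 = 0.14169 = 14.169%

14.2%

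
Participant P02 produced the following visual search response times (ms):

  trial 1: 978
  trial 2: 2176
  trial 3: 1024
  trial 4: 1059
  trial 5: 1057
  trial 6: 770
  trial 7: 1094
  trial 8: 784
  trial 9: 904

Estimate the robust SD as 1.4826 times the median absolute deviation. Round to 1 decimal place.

103.8 ms

Sorted: 770, 784, 904, 978, 1024, 1057, 1059, 1094, 2176 → median = 1024
|x − 1024| sorted: 0, 33, 35, 46, 70, 120, 240, 254, 1152 → MAD = 70
Robust SD ≈ 1.4826 × 70 = 103.782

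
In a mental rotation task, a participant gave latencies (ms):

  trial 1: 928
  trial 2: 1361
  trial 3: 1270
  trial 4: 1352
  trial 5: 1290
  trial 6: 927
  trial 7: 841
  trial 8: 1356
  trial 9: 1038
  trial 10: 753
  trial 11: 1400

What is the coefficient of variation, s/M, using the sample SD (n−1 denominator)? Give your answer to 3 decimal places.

0.213

n = 11, Σ = 12516, M = 1137.8182
Σ(x−M)² = 587275.636; s = √(587275.636/10) = 242.3377
CV = 242.3377 / 1137.8182 = 0.21298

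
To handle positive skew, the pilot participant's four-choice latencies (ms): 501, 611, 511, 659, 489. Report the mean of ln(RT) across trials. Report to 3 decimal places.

6.310

ln(RT): 6.2166, 6.4151, 6.2364, 6.4907, 6.1924
Σ ln(RT) = 31.5512
Mean = 31.5512/5 = 6.31023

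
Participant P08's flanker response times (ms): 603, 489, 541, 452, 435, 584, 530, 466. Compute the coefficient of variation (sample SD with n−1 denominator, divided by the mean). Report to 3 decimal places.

n = 8, Σ = 4100, M = 512.5000
Σ(x−M)² = 26802.000; s = √(26802.000/7) = 61.8778
CV = 61.8778 / 512.5000 = 0.12074

0.121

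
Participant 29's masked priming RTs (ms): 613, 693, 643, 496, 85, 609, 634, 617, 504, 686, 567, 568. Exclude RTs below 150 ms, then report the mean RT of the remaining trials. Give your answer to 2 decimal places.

602.73 ms

Excluded: 85
Retained (n=11): Σ = 6630
Mean = 6630/11 = 602.7273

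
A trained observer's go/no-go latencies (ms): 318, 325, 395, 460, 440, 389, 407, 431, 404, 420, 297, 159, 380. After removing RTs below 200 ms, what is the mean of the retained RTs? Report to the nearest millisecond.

389 ms

Excluded: 159
Retained (n=12): Σ = 4666
Mean = 4666/12 = 388.8333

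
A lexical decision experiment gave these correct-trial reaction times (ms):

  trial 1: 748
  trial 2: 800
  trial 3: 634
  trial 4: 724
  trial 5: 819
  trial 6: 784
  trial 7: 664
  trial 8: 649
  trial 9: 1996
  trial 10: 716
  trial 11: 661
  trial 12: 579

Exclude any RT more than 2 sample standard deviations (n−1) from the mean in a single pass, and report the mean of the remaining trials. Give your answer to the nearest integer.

707 ms

n = 12, ΣRT = 9774, M = 814.500
Σ(x−M)² = 1581061.00; s = √(1581061.00/11) = 379.121
Cutoffs: 814.500 ± 2·379.121 → [56.3, 1572.7]
Outside: 1996 → excluded.
Retained (n=11): Σ = 7778, mean = 7778/11 = 707.091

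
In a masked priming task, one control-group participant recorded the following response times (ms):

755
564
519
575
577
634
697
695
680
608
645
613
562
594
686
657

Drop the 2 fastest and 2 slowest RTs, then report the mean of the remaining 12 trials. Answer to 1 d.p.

627.3 ms

Sorted: 519, 562, 564, 575, 577, 594, 608, 613, 634, 645, 657, 680, 686, 695, 697, 755
Drop lowest 2 (519, 562) and highest 2 (697, 755)
Remaining (n=12): Σ = 7528, mean = 7528/12 = 627.333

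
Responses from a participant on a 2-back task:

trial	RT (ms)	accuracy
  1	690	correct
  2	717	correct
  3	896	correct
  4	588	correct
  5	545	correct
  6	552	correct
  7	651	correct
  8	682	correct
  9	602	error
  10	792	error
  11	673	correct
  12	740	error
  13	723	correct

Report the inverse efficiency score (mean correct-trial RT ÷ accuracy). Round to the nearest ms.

873 ms

Correct trials (n=10): 690, 717, 896, 588, 545, 552, 651, 682, 673, 723
Mean correct RT = 6717/10 = 671.7000 ms
Proportion correct = 10/13
IES = 671.7000 / (10/13) = 873.210 ms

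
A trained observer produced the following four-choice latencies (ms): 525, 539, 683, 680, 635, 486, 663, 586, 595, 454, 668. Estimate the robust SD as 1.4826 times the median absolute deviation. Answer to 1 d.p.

103.8 ms

Sorted: 454, 486, 525, 539, 586, 595, 635, 663, 668, 680, 683 → median = 595
|x − 595| sorted: 0, 9, 40, 56, 68, 70, 73, 85, 88, 109, 141 → MAD = 70
Robust SD ≈ 1.4826 × 70 = 103.782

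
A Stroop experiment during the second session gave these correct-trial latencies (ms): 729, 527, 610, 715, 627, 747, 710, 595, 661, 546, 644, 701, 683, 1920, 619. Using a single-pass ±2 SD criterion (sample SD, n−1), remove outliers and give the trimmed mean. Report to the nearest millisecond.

n = 15, ΣRT = 11034, M = 735.600
Σ(x−M)² = 1562371.60; s = √(1562371.60/14) = 334.063
Cutoffs: 735.600 ± 2·334.063 → [67.5, 1403.7]
Outside: 1920 → excluded.
Retained (n=14): Σ = 9114, mean = 9114/14 = 651.000

651 ms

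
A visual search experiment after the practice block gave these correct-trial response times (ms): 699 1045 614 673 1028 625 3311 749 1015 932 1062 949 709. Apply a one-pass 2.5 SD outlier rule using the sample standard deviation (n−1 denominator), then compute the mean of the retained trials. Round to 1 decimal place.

n = 13, ΣRT = 13411, M = 1031.615
Σ(x−M)² = 5976663.08; s = √(5976663.08/12) = 705.730
Cutoffs: 1031.615 ± 2.5·705.730 → [-732.7, 2795.9]
Outside: 3311 → excluded.
Retained (n=12): Σ = 10100, mean = 10100/12 = 841.667

841.7 ms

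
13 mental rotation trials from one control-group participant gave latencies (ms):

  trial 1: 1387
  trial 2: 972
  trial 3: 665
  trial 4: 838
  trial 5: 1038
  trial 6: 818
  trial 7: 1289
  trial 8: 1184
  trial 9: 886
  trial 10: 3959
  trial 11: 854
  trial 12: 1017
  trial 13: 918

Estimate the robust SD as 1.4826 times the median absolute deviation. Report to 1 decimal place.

198.7 ms

Sorted: 665, 818, 838, 854, 886, 918, 972, 1017, 1038, 1184, 1289, 1387, 3959 → median = 972
|x − 972| sorted: 0, 45, 54, 66, 86, 118, 134, 154, 212, 307, 317, 415, 2987 → MAD = 134
Robust SD ≈ 1.4826 × 134 = 198.668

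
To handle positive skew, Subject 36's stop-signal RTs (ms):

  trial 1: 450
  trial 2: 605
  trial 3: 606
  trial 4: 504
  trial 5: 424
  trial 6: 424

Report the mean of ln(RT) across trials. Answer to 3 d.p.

ln(RT): 6.1092, 6.4052, 6.4069, 6.2226, 6.0497, 6.0497
Σ ln(RT) = 37.2434
Mean = 37.2434/6 = 6.20723

6.207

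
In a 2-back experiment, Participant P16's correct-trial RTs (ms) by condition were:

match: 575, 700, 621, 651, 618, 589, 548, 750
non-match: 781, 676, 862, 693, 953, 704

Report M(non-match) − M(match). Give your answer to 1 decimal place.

M(match) = 5052/8 = 631.500
M(non-match) = 4669/6 = 778.167
Difference = 778.167 − 631.500 = 146.667 ms

146.7 ms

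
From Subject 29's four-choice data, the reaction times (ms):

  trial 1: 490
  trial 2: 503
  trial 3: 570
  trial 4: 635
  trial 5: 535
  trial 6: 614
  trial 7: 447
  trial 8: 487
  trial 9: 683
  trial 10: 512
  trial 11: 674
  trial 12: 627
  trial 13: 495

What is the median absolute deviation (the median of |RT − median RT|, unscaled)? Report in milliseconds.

48 ms

Sorted: 447, 487, 490, 495, 503, 512, 535, 570, 614, 627, 635, 674, 683 → median = 535
|x − 535|: 45, 32, 35, 100, 0, 79, 88, 48, 148, 23, 139, 92, 40
Sorted deviations: 0, 23, 32, 35, 40, 45, 48, 79, 88, 92, 100, 139, 148 → MAD = 48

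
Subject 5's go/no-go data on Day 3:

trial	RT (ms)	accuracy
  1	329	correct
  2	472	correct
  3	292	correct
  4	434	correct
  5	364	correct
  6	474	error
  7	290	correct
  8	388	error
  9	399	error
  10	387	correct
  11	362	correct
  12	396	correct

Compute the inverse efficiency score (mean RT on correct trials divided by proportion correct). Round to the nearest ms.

Correct trials (n=9): 329, 472, 292, 434, 364, 290, 387, 362, 396
Mean correct RT = 3326/9 = 369.5556 ms
Proportion correct = 9/12
IES = 369.5556 / (9/12) = 492.741 ms

493 ms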